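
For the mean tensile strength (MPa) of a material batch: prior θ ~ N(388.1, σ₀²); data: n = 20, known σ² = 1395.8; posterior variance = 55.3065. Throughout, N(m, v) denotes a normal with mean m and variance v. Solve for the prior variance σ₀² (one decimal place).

For the Normal–Normal model with known σ², precisions add: τ_n = τ₀ + n/σ².
So 1/σ₀² = 1/55.3065 − 20/1395.8 = 0.018081 − 0.014329 = 0.003752.
Hence σ₀² = 1/0.003752 ≈ 266.5.

σ₀² = 266.5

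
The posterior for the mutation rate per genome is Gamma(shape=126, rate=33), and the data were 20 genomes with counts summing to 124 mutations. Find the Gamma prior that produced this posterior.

A Gamma(α, β) prior (rate parametrization) on a Poisson rate with n observations summing to S gives posterior Gamma(α+S, β+n).
So α = 126 − 124 = 2 and β = 33 − 20 = 13.

Gamma(shape=2, rate=13)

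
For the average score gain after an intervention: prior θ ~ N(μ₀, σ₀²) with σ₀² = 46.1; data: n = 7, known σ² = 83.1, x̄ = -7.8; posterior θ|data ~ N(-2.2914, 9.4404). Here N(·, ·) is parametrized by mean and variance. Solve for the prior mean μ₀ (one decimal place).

μ₀ = 19.1

With known observation variance, the Normal–Normal posterior has precision τ_n = τ₀ + n/σ² and mean μ_n = (τ₀μ₀ + (n/σ²)x̄)/τ_n.
Here τ₀ = 1/46.1 = 0.021692 and τ_data = 7/83.1 = 0.084236, so τ_n = 0.105928.
Rearranging for μ₀: μ₀ = (μ_n·τ_n − τ_data·x̄)/τ₀ = (-2.2914·0.105928 − 0.084236·-7.8) / 0.021692 = 0.414317/0.021692 ≈ 19.1.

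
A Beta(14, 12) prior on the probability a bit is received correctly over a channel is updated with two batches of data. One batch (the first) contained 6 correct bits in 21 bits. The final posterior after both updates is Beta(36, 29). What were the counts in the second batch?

16 correct bits and 2 errors

Sequential conjugate updates are equivalent to a single update on the pooled data, so total successes = posterior α − prior α and total failures = posterior β − prior β.
Total across both batches: 36−14=22 correct bits, 29−12=17 errors.
Subtract the first batch: 22−6=16 correct bits and 17−15=2 errors.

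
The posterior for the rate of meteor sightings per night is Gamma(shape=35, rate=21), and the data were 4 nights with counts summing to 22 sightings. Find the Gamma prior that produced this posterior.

A Gamma(α, β) prior (rate parametrization) on a Poisson rate with n observations summing to S gives posterior Gamma(α+S, β+n).
So α = 35 − 22 = 13 and β = 21 − 4 = 17.

Gamma(shape=13, rate=17)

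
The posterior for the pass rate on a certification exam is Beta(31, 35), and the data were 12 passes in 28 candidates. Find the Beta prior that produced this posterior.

Under Beta–binomial conjugacy the posterior parameters are (α+s, β+f).
Subtract the data counts: 31−12=19, 35−16=19.

Beta(19, 19)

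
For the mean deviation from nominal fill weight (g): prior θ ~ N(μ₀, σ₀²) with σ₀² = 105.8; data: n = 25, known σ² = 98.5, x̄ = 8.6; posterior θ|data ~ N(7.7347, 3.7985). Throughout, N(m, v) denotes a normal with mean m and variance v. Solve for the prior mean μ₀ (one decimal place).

With known observation variance, the Normal–Normal posterior has precision τ_n = τ₀ + n/σ² and mean μ_n = (τ₀μ₀ + (n/σ²)x̄)/τ_n.
Here τ₀ = 1/105.8 = 0.009452 and τ_data = 25/98.5 = 0.253807, so τ_n = 0.263259.
Rearranging for μ₀: μ₀ = (μ_n·τ_n − τ_data·x̄)/τ₀ = (7.7347·0.263259 − 0.253807·8.6) / 0.009452 = -0.146511/0.009452 ≈ -15.5.

μ₀ = -15.5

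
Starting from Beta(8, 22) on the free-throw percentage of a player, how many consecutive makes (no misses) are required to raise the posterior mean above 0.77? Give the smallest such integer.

k = 66

After k makes and 0 misses the posterior is Beta(8+k, 22), with mean (8+k)/(8+22+k).
Set (8+k)/(30+k) > 0.77 and solve: k > (0.77·30 − 8)/(1 − 0.77) = 65.652.
The smallest integer exceeding 65.652 is 66.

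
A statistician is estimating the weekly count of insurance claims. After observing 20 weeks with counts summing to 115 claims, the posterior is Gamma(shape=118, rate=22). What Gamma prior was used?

Gamma(shape=3, rate=2)

A Gamma(α, β) prior (rate parametrization) on a Poisson rate with n observations summing to S gives posterior Gamma(α+S, β+n).
So α = 118 − 115 = 3 and β = 22 − 20 = 2.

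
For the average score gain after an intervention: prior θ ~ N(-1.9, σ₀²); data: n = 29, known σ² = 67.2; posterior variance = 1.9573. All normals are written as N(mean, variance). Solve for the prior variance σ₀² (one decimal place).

σ₀² = 12.6

For the Normal–Normal model with known σ², precisions add: τ_n = τ₀ + n/σ².
So 1/σ₀² = 1/1.9573 − 29/67.2 = 0.510908 − 0.431548 = 0.079360.
Hence σ₀² = 1/0.079360 ≈ 12.6.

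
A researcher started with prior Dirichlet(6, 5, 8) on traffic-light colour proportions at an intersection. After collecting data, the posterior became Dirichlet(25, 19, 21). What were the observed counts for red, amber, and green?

counts (19, 14, 13)

For a Dirichlet(α) prior with multinomial counts c, the posterior is Dirichlet(α + c) componentwise.
Counts are posterior − prior componentwise: 25−6=19, 19−5=14, 21−8=13.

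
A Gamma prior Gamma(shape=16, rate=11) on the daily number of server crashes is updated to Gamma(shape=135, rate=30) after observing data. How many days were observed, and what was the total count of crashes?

n = 19 days with total 119 crashes

Gamma–Poisson conjugacy: posterior shape = α + Σxᵢ, posterior rate = β + n.
Matching: Σxᵢ = 135 − 16 = 119 and n = 30 − 11 = 19.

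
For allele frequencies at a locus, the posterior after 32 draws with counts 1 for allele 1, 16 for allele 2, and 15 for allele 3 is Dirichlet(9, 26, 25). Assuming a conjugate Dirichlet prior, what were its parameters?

For a Dirichlet(α) prior with multinomial counts c, the posterior is Dirichlet(α + c) componentwise.
Subtract each count from the matching posterior parameter: 9−1=8, 26−16=10, 25−15=10.

Dirichlet(8, 10, 10)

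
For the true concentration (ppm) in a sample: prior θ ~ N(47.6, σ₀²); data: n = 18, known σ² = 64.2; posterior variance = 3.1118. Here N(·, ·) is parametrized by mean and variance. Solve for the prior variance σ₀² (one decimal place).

σ₀² = 24.4

Posterior precision equals prior precision plus data precision: 1/σ_n² = 1/σ₀² + n/σ².
So 1/σ₀² = 1/3.1118 − 18/64.2 = 0.321357 − 0.280374 = 0.040983.
Hence σ₀² = 1/0.040983 ≈ 24.4.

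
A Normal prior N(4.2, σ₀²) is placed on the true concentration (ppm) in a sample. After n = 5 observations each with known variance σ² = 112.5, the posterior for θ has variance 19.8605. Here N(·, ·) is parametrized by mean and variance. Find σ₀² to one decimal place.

σ₀² = 169.3

For the Normal–Normal model with known σ², precisions add: τ_n = τ₀ + n/σ².
So 1/σ₀² = 1/19.8605 − 5/112.5 = 0.050351 − 0.044444 = 0.005907.
Hence σ₀² = 1/0.005907 ≈ 169.3.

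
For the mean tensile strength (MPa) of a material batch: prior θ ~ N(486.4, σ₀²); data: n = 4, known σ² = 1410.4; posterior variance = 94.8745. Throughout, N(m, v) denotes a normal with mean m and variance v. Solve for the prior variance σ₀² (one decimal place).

σ₀² = 129.8

Posterior precision equals prior precision plus data precision: 1/σ_n² = 1/σ₀² + n/σ².
So 1/σ₀² = 1/94.8745 − 4/1410.4 = 0.010540 − 0.002836 = 0.007704.
Hence σ₀² = 1/0.007704 ≈ 129.8.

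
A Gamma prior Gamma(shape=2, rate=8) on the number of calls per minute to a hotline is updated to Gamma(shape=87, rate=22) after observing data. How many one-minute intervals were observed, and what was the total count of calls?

Gamma–Poisson conjugacy: posterior shape = α + Σxᵢ, posterior rate = β + n.
Matching: Σxᵢ = 87 − 2 = 85 and n = 22 − 8 = 14.

n = 14 one-minute intervals with total 85 calls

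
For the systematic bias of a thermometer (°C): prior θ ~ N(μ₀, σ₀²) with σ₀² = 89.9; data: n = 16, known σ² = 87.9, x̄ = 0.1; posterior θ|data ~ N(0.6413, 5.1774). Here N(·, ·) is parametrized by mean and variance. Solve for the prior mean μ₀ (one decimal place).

μ₀ = 9.5

With known observation variance, the Normal–Normal posterior has precision τ_n = τ₀ + n/σ² and mean μ_n = (τ₀μ₀ + (n/σ²)x̄)/τ_n.
Here τ₀ = 1/89.9 = 0.011123 and τ_data = 16/87.9 = 0.182025, so τ_n = 0.193148.
Rearranging for μ₀: μ₀ = (μ_n·τ_n − τ_data·x̄)/τ₀ = (0.6413·0.193148 − 0.182025·0.1) / 0.011123 = 0.105663/0.011123 ≈ 9.5.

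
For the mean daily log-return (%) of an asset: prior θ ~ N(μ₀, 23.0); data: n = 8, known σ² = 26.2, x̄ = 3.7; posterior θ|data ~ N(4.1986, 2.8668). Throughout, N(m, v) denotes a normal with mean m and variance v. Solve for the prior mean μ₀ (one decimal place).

μ₀ = 7.7

With known observation variance, the Normal–Normal posterior has precision τ_n = τ₀ + n/σ² and mean μ_n = (τ₀μ₀ + (n/σ²)x̄)/τ_n.
Here τ₀ = 1/23.0 = 0.043478 and τ_data = 8/26.2 = 0.305344, so τ_n = 0.348822.
Rearranging for μ₀: μ₀ = (μ_n·τ_n − τ_data·x̄)/τ₀ = (4.1986·0.348822 − 0.305344·3.7) / 0.043478 = 0.334791/0.043478 ≈ 7.7.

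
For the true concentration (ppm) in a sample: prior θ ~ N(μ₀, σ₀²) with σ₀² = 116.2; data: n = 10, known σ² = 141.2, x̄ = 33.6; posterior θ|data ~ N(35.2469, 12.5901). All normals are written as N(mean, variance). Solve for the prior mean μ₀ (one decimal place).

μ₀ = 48.8

The posterior mean is a precision-weighted average: μ_n = (τ₀μ₀ + τ_data·x̄)/(τ₀+τ_data), with τ₀=1/σ₀² and τ_data=n/σ².
Here τ₀ = 1/116.2 = 0.008606 and τ_data = 10/141.2 = 0.070822, so τ_n = 0.079428.
Rearranging for μ₀: μ₀ = (μ_n·τ_n − τ_data·x̄)/τ₀ = (35.2469·0.079428 − 0.070822·33.6) / 0.008606 = 0.419972/0.008606 ≈ 48.8.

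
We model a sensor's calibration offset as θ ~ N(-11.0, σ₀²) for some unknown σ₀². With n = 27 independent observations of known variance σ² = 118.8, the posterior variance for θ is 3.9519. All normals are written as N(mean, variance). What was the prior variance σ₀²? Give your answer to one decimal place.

For the Normal–Normal model with known σ², precisions add: τ_n = τ₀ + n/σ².
So 1/σ₀² = 1/3.9519 − 27/118.8 = 0.253043 − 0.227273 = 0.025770.
Hence σ₀² = 1/0.025770 ≈ 38.8.

σ₀² = 38.8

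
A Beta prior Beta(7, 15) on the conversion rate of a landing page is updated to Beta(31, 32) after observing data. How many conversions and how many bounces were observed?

Beta is conjugate to the binomial likelihood: posterior = Beta(a+s, b+f).
So s = 31 − 7 = 24 and f = 32 − 15 = 17.

24 conversions and 17 bounces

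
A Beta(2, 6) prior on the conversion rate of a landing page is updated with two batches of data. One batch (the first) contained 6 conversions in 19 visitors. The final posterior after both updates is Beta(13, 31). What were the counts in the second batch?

Sequential conjugate updates are equivalent to a single update on the pooled data, so total successes = posterior α − prior α and total failures = posterior β − prior β.
Total across both batches: 13−2=11 conversions, 31−6=25 bounces.
Subtract the first batch: 11−6=5 conversions and 25−13=12 bounces.

5 conversions and 12 bounces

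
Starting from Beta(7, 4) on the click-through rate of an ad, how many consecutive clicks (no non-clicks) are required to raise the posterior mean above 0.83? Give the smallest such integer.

k = 13

After k clicks and 0 non-clicks the posterior is Beta(7+k, 4), with mean (7+k)/(7+4+k).
Set (7+k)/(11+k) > 0.83 and solve: k > (0.83·11 − 7)/(1 − 0.83) = 12.529.
The smallest integer exceeding 12.529 is 13.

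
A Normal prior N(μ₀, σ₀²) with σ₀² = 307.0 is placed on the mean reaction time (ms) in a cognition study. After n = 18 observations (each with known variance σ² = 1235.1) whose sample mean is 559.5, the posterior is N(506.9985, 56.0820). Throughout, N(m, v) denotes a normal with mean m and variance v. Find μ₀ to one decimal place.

The posterior mean is a precision-weighted average: μ_n = (τ₀μ₀ + τ_data·x̄)/(τ₀+τ_data), with τ₀=1/σ₀² and τ_data=n/σ².
Here τ₀ = 1/307.0 = 0.003257 and τ_data = 18/1235.1 = 0.014574, so τ_n = 0.017831.
Rearranging for μ₀: μ₀ = (μ_n·τ_n − τ_data·x̄)/τ₀ = (506.9985·0.017831 − 0.014574·559.5) / 0.003257 = 0.886137/0.003257 ≈ 272.1.

μ₀ = 272.1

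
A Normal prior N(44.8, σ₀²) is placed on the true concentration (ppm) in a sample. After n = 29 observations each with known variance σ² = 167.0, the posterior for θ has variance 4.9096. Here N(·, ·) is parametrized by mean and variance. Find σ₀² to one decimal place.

σ₀² = 33.3

Posterior precision equals prior precision plus data precision: 1/σ_n² = 1/σ₀² + n/σ².
So 1/σ₀² = 1/4.9096 − 29/167.0 = 0.203683 − 0.173653 = 0.030030.
Hence σ₀² = 1/0.030030 ≈ 33.3.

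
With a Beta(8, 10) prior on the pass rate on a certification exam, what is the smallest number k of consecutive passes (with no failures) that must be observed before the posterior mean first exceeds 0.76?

After k passes and 0 failures the posterior is Beta(8+k, 10), with mean (8+k)/(8+10+k).
Set (8+k)/(18+k) > 0.76 and solve: k > (0.76·18 − 8)/(1 − 0.76) = 23.667.
The smallest integer exceeding 23.667 is 24.

k = 24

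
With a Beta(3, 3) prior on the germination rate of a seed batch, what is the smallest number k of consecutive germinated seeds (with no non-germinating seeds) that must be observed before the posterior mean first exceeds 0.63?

k = 3

After k germinated seeds and 0 non-germinating seeds the posterior is Beta(3+k, 3), with mean (3+k)/(3+3+k).
Set (3+k)/(6+k) > 0.63 and solve: k > (0.63·6 − 3)/(1 − 0.63) = 2.108.
The smallest integer exceeding 2.108 is 3, and checking k=3: (6)/(9) = 0.6667 > 0.63.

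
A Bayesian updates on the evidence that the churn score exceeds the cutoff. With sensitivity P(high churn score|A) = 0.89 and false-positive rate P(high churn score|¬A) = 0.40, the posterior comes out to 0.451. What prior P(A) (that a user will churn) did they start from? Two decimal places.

P(A) = 0.27

Bayes' rule in odds form gives O(A|E) = O(A)·[P(E|A)/P(E|¬A)], hence O(A) = O(A|E)/LR.
Posterior odds = 0.451/(1−0.451) = 0.8215. LR = 0.89/0.40 = 2.2250.
Prior odds = 0.8215/2.2250 = 0.3692, so P(A) = 0.3692/(1+0.3692) ≈ 0.27.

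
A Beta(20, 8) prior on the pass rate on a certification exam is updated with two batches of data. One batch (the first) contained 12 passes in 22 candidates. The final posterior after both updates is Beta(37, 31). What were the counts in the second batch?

5 passes and 13 failures

Sequential conjugate updates are equivalent to a single update on the pooled data, so total successes = posterior α − prior α and total failures = posterior β − prior β.
Total across both batches: 37−20=17 passes, 31−8=23 failures.
Subtract the first batch: 17−12=5 passes and 23−10=13 failures.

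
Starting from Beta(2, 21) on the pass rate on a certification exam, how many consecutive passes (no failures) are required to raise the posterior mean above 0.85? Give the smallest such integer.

k = 118

After k passes and 0 failures the posterior is Beta(2+k, 21), with mean (2+k)/(2+21+k).
Set (2+k)/(23+k) > 0.85 and solve: k > (0.85·23 − 2)/(1 − 0.85) = 117.000.
The smallest integer exceeding 117.000 is 118, and checking k=118: (120)/(141) = 0.8511 > 0.85.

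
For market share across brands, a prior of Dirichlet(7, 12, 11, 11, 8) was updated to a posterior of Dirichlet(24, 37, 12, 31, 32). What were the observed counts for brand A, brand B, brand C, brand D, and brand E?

counts (17, 25, 1, 20, 24)

For a Dirichlet(α) prior with multinomial counts c, the posterior is Dirichlet(α + c) componentwise.
Counts are posterior − prior componentwise: 24−7=17, 37−12=25, 12−11=1, 31−11=20, 32−8=24.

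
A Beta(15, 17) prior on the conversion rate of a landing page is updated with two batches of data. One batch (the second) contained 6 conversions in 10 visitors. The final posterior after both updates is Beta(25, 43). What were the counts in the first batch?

4 conversions and 22 bounces

Because Beta–binomial updating is additive in the counts, the combined data contributed (α_post−α_prior, β_post−β_prior) successes and failures.
Total across both batches: 25−15=10 conversions, 43−17=26 bounces.
Subtract the second batch: 10−6=4 conversions and 26−4=22 bounces.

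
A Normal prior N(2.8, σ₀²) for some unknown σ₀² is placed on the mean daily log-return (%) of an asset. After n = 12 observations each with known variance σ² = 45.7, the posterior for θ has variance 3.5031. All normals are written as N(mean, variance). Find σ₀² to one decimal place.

For the Normal–Normal model with known σ², precisions add: τ_n = τ₀ + n/σ².
So 1/σ₀² = 1/3.5031 − 12/45.7 = 0.285461 − 0.262582 = 0.022879.
Hence σ₀² = 1/0.022879 ≈ 43.7.

σ₀² = 43.7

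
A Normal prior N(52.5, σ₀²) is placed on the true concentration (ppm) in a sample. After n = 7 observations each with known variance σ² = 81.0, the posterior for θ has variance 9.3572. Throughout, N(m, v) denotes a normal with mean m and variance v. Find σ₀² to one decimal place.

σ₀² = 48.9

Posterior precision equals prior precision plus data precision: 1/σ_n² = 1/σ₀² + n/σ².
So 1/σ₀² = 1/9.3572 − 7/81.0 = 0.106870 − 0.086420 = 0.020450.
Hence σ₀² = 1/0.020450 ≈ 48.9.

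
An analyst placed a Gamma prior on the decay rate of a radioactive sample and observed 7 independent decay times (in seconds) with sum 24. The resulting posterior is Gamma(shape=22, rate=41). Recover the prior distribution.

For an exponential likelihood with a Gamma(α, β) prior on the rate, n observations with total T give posterior Gamma(α+n, β+T).
So α = 22 − 7 = 15 and β = 41 − 24 = 17.

Gamma(shape=15, rate=17)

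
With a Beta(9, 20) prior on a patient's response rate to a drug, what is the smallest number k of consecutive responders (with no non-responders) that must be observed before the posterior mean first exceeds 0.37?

k = 3

After k responders and 0 non-responders the posterior is Beta(9+k, 20), with mean (9+k)/(9+20+k).
Set (9+k)/(29+k) > 0.37 and solve: k > (0.37·29 − 9)/(1 − 0.37) = 2.746.
The smallest integer exceeding 2.746 is 3, and checking k=3: (12)/(32) = 0.3750 > 0.37.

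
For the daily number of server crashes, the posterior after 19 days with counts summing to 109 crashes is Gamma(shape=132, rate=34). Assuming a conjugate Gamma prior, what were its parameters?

Gamma(shape=23, rate=15)

Gamma–Poisson conjugacy: posterior shape = α + Σxᵢ, posterior rate = β + n.
So α = 132 − 109 = 23 and β = 34 − 19 = 15.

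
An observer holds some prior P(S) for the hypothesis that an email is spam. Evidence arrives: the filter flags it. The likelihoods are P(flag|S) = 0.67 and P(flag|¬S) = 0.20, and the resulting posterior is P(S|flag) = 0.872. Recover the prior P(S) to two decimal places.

Bayes' rule in odds form gives O(S|E) = O(S)·[P(E|S)/P(E|¬S)], hence O(S) = O(S|E)/LR.
Posterior odds = 0.872/(1−0.872) = 6.8125. LR = 0.67/0.20 = 3.3500.
Prior odds = 6.8125/3.3500 = 2.0336, so P(S) = 2.0336/(1+2.0336) ≈ 0.67.

P(S) = 0.67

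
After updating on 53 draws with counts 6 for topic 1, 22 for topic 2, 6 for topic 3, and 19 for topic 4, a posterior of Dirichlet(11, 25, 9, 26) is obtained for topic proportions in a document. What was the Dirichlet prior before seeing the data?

Dirichlet(5, 3, 3, 7)

For a Dirichlet(α) prior with multinomial counts c, the posterior is Dirichlet(α + c) componentwise.
Subtract each count from the matching posterior parameter: 11−6=5, 25−22=3, 9−6=3, 26−19=7.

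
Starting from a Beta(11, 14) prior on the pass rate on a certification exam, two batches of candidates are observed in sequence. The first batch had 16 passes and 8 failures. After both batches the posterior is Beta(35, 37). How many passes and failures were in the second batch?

8 passes and 15 failures

Because Beta–binomial updating is additive in the counts, the combined data contributed (α_post−α_prior, β_post−β_prior) successes and failures.
Total across both batches: 35−11=24 passes, 37−14=23 failures.
Subtract the first batch: 24−16=8 passes and 23−8=15 failures.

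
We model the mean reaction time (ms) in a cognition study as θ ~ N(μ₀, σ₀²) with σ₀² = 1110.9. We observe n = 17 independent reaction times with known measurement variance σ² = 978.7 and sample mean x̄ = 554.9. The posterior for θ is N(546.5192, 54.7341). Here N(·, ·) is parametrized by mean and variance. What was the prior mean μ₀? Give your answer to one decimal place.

The posterior mean is a precision-weighted average: μ_n = (τ₀μ₀ + τ_data·x̄)/(τ₀+τ_data), with τ₀=1/σ₀² and τ_data=n/σ².
Here τ₀ = 1/1110.9 = 0.000900 and τ_data = 17/978.7 = 0.017370, so τ_n = 0.018270.
Rearranging for μ₀: μ₀ = (μ_n·τ_n − τ_data·x̄)/τ₀ = (546.5192·0.018270 − 0.017370·554.9) / 0.000900 = 0.346293/0.000900 ≈ 384.8.

μ₀ = 384.8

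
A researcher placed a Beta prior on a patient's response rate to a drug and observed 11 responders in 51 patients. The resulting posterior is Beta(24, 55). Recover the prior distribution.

Beta(13, 15)

Beta is conjugate to the binomial likelihood: posterior = Beta(α+s, β+f).
So α = 24 − 11 = 13 and β = 55 − 40 = 15.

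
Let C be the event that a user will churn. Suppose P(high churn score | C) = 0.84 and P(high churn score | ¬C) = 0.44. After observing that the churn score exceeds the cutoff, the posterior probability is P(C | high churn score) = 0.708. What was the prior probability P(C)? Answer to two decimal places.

P(C) = 0.56

In odds form, posterior odds = prior odds × likelihood ratio, so prior odds = posterior odds ÷ LR.
Posterior odds = 0.708/(1−0.708) = 2.4247. LR = 0.84/0.44 = 1.9091.
Prior odds = 2.4247/1.9091 = 1.2701, so P(C) = 1.2701/(1+1.2701) ≈ 0.56.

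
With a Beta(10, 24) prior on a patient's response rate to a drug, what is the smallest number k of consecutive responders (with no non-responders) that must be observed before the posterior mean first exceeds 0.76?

k = 67

After k responders and 0 non-responders the posterior is Beta(10+k, 24), with mean (10+k)/(10+24+k).
Set (10+k)/(34+k) > 0.76 and solve: k > (0.76·34 − 10)/(1 − 0.76) = 66.000.
The smallest integer exceeding 66.000 is 67, and checking k=67: (77)/(101) = 0.7624 > 0.76.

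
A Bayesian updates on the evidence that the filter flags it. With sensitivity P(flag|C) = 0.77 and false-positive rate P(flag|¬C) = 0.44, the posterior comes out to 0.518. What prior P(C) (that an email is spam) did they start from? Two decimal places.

Bayes' rule in odds form gives O(C|E) = O(C)·[P(E|C)/P(E|¬C)], hence O(C) = O(C|E)/LR.
Posterior odds = 0.518/(1−0.518) = 1.0747. LR = 0.77/0.44 = 1.7500.
Prior odds = 1.0747/1.7500 = 0.6141, so P(C) = 0.6141/(1+0.6141) ≈ 0.38.

P(C) = 0.38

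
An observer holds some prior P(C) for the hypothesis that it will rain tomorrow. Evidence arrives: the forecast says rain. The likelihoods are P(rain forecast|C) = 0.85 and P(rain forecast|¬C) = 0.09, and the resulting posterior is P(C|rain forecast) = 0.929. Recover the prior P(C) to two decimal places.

P(C) = 0.58

In odds form, posterior odds = prior odds × likelihood ratio, so prior odds = posterior odds ÷ LR.
Posterior odds = 0.929/(1−0.929) = 13.0845. LR = 0.85/0.09 = 9.4444.
Prior odds = 13.0845/9.4444 = 1.3854, so P(C) = 1.3854/(1+1.3854) ≈ 0.58.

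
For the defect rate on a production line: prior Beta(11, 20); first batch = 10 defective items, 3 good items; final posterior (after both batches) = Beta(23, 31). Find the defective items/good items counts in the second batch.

Because Beta–binomial updating is additive in the counts, the combined data contributed (α_post−α_prior, β_post−β_prior) successes and failures.
Total across both batches: 23−11=12 defective items, 31−20=11 good items.
Subtract the first batch: 12−10=2 defective items and 11−3=8 good items.

2 defective items and 8 good items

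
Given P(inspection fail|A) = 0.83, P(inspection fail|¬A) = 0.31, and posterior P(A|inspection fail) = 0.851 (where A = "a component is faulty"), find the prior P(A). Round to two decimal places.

P(A) = 0.68

In odds form, posterior odds = prior odds × likelihood ratio, so prior odds = posterior odds ÷ LR.
Posterior odds = 0.851/(1−0.851) = 5.7114. LR = 0.83/0.31 = 2.6774.
Prior odds = 5.7114/2.6774 = 2.1332, so P(A) = 2.1332/(1+2.1332) ≈ 0.68.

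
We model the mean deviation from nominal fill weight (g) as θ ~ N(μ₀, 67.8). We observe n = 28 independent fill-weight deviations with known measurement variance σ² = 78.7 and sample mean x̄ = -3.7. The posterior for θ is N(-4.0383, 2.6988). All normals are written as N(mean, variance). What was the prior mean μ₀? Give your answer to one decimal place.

μ₀ = -12.2

With known observation variance, the Normal–Normal posterior has precision τ_n = τ₀ + n/σ² and mean μ_n = (τ₀μ₀ + (n/σ²)x̄)/τ_n.
Here τ₀ = 1/67.8 = 0.014749 and τ_data = 28/78.7 = 0.355781, so τ_n = 0.370530.
Rearranging for μ₀: μ₀ = (μ_n·τ_n − τ_data·x̄)/τ₀ = (-4.0383·0.370530 − 0.355781·-3.7) / 0.014749 = -0.179922/0.014749 ≈ -12.2.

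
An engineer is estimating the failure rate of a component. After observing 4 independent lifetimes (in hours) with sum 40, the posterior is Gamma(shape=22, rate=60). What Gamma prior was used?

Gamma(shape=18, rate=20)

For an exponential likelihood with a Gamma(α, β) prior on the rate, n observations with total T give posterior Gamma(α+n, β+T).
So α = 22 − 4 = 18 and β = 60 − 40 = 20.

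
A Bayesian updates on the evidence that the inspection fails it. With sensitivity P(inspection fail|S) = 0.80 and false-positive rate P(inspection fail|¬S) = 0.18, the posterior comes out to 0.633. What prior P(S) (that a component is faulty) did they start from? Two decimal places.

P(S) = 0.28

Bayes' rule in odds form gives O(S|E) = O(S)·[P(E|S)/P(E|¬S)], hence O(S) = O(S|E)/LR.
Posterior odds = 0.633/(1−0.633) = 1.7248. LR = 0.80/0.18 = 4.4444.
Prior odds = 1.7248/4.4444 = 0.3881, so P(S) = 0.3881/(1+0.3881) ≈ 0.28.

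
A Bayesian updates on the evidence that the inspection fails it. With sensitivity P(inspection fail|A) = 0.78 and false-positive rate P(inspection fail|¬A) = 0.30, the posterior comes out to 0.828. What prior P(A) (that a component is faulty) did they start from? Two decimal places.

P(A) = 0.65

Bayes' rule in odds form gives O(A|E) = O(A)·[P(E|A)/P(E|¬A)], hence O(A) = O(A|E)/LR.
Posterior odds = 0.828/(1−0.828) = 4.8140. LR = 0.78/0.30 = 2.6000.
Prior odds = 4.8140/2.6000 = 1.8515, so P(A) = 1.8515/(1+1.8515) ≈ 0.65.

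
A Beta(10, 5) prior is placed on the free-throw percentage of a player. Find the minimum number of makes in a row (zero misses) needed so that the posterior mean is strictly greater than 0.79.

k = 9

After k makes and 0 misses the posterior is Beta(10+k, 5), with mean (10+k)/(10+5+k).
Set (10+k)/(15+k) > 0.79 and solve: k > (0.79·15 − 10)/(1 − 0.79) = 8.810.
The smallest integer exceeding 8.810 is 9, and checking k=9: (19)/(24) = 0.7917 > 0.79.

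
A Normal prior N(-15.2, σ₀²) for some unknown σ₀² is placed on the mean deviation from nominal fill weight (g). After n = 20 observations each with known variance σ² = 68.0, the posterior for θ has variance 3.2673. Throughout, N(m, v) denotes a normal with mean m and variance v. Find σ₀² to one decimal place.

For the Normal–Normal model with known σ², precisions add: τ_n = τ₀ + n/σ².
So 1/σ₀² = 1/3.2673 − 20/68.0 = 0.306063 − 0.294118 = 0.011945.
Hence σ₀² = 1/0.011945 ≈ 83.7.

σ₀² = 83.7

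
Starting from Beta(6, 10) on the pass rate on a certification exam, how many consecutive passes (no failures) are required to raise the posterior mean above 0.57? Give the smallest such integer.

k = 8

After k passes and 0 failures the posterior is Beta(6+k, 10), with mean (6+k)/(6+10+k).
Set (6+k)/(16+k) > 0.57 and solve: k > (0.57·16 − 6)/(1 − 0.57) = 7.256.
The smallest integer exceeding 7.256 is 8, and checking k=8: (14)/(24) = 0.5833 > 0.57.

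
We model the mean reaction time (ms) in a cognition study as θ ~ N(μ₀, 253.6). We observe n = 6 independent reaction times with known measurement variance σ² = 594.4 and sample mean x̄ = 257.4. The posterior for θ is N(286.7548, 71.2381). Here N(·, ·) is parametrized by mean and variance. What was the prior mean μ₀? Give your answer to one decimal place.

With known observation variance, the Normal–Normal posterior has precision τ_n = τ₀ + n/σ² and mean μ_n = (τ₀μ₀ + (n/σ²)x̄)/τ_n.
Here τ₀ = 1/253.6 = 0.003943 and τ_data = 6/594.4 = 0.010094, so τ_n = 0.014037.
Rearranging for μ₀: μ₀ = (μ_n·τ_n − τ_data·x̄)/τ₀ = (286.7548·0.014037 − 0.010094·257.4) / 0.003943 = 1.426982/0.003943 ≈ 361.9.

μ₀ = 361.9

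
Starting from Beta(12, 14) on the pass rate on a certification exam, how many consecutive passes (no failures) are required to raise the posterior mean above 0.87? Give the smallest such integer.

k = 82

After k passes and 0 failures the posterior is Beta(12+k, 14), with mean (12+k)/(12+14+k).
Set (12+k)/(26+k) > 0.87 and solve: k > (0.87·26 − 12)/(1 − 0.87) = 81.692.
The smallest integer exceeding 81.692 is 82.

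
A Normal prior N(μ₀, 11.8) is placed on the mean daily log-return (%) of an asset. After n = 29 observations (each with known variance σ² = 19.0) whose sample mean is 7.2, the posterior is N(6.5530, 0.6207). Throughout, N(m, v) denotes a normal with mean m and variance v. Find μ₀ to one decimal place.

μ₀ = -5.1

The posterior mean is a precision-weighted average: μ_n = (τ₀μ₀ + τ_data·x̄)/(τ₀+τ_data), with τ₀=1/σ₀² and τ_data=n/σ².
Here τ₀ = 1/11.8 = 0.084746 and τ_data = 29/19.0 = 1.526316, so τ_n = 1.611062.
Rearranging for μ₀: μ₀ = (μ_n·τ_n − τ_data·x̄)/τ₀ = (6.5530·1.611062 − 1.526316·7.2) / 0.084746 = -0.432186/0.084746 ≈ -5.1.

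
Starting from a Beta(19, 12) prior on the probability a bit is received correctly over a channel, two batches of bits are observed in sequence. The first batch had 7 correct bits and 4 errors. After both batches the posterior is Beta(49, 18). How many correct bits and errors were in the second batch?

23 correct bits and 2 errors

Because Beta–binomial updating is additive in the counts, the combined data contributed (α_post−α_prior, β_post−β_prior) successes and failures.
Total across both batches: 49−19=30 correct bits, 18−12=6 errors.
Subtract the first batch: 30−7=23 correct bits and 6−4=2 errors.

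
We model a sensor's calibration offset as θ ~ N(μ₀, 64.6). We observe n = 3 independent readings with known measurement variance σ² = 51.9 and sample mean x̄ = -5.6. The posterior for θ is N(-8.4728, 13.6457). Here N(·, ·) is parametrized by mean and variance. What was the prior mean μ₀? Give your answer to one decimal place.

The posterior mean is a precision-weighted average: μ_n = (τ₀μ₀ + τ_data·x̄)/(τ₀+τ_data), with τ₀=1/σ₀² and τ_data=n/σ².
Here τ₀ = 1/64.6 = 0.015480 and τ_data = 3/51.9 = 0.057803, so τ_n = 0.073283.
Rearranging for μ₀: μ₀ = (μ_n·τ_n − τ_data·x̄)/τ₀ = (-8.4728·0.073283 − 0.057803·-5.6) / 0.015480 = -0.297215/0.015480 ≈ -19.2.

μ₀ = -19.2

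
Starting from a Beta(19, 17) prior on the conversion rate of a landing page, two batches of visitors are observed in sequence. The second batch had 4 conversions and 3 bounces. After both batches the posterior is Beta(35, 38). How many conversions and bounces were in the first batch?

12 conversions and 18 bounces

Because Beta–binomial updating is additive in the counts, the combined data contributed (α_post−α_prior, β_post−β_prior) successes and failures.
Total across both batches: 35−19=16 conversions, 38−17=21 bounces.
Subtract the second batch: 16−4=12 conversions and 21−3=18 bounces.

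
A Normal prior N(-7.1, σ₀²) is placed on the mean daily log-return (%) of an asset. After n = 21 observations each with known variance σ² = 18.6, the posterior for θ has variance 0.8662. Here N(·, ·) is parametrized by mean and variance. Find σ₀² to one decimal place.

σ₀² = 39.3

Posterior precision equals prior precision plus data precision: 1/σ_n² = 1/σ₀² + n/σ².
So 1/σ₀² = 1/0.8662 − 21/18.6 = 1.154468 − 1.129032 = 0.025436.
Hence σ₀² = 1/0.025436 ≈ 39.3.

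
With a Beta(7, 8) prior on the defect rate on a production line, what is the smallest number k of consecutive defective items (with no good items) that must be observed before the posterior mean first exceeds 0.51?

After k defective items and 0 good items the posterior is Beta(7+k, 8), with mean (7+k)/(7+8+k).
Set (7+k)/(15+k) > 0.51 and solve: k > (0.51·15 − 7)/(1 − 0.51) = 1.327.
The smallest integer exceeding 1.327 is 2, and checking k=2: (9)/(17) = 0.5294 > 0.51.

k = 2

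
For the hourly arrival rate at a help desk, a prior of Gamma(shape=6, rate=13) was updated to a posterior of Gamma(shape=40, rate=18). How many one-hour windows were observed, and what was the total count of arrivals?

A Gamma(α, β) prior (rate parametrization) on a Poisson rate with n observations summing to S gives posterior Gamma(α+S, β+n).
Matching: Σxᵢ = 40 − 6 = 34 and n = 18 − 13 = 5.

n = 5 one-hour windows with total 34 arrivals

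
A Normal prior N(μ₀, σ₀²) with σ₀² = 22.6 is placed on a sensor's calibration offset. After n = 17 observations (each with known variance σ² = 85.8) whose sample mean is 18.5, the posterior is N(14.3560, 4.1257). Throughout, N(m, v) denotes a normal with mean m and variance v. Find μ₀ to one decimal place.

μ₀ = -4.2

The posterior mean is a precision-weighted average: μ_n = (τ₀μ₀ + τ_data·x̄)/(τ₀+τ_data), with τ₀=1/σ₀² and τ_data=n/σ².
Here τ₀ = 1/22.6 = 0.044248 and τ_data = 17/85.8 = 0.198135, so τ_n = 0.242383.
Rearranging for μ₀: μ₀ = (μ_n·τ_n − τ_data·x̄)/τ₀ = (14.3560·0.242383 − 0.198135·18.5) / 0.044248 = -0.185847/0.044248 ≈ -4.2.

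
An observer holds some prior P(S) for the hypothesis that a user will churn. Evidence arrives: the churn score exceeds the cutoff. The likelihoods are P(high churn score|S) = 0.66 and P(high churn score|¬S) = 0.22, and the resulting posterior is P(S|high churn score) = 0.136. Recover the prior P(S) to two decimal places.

P(S) = 0.05

In odds form, posterior odds = prior odds × likelihood ratio, so prior odds = posterior odds ÷ LR.
Posterior odds = 0.136/(1−0.136) = 0.1574. LR = 0.66/0.22 = 3.0000.
Prior odds = 0.1574/3.0000 = 0.0525, so P(S) = 0.0525/(1+0.0525) ≈ 0.05.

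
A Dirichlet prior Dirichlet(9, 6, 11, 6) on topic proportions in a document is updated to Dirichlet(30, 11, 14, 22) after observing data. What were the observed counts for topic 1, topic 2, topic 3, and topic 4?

counts (21, 5, 3, 16)

For a Dirichlet(α) prior with multinomial counts c, the posterior is Dirichlet(α + c) componentwise.
Counts are posterior − prior componentwise: 30−9=21, 11−6=5, 14−11=3, 22−6=16.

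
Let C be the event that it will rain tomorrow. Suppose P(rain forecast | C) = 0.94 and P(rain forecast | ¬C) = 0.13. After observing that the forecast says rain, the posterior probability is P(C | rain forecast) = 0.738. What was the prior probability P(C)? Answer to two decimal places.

P(C) = 0.28

In odds form, posterior odds = prior odds × likelihood ratio, so prior odds = posterior odds ÷ LR.
Posterior odds = 0.738/(1−0.738) = 2.8168. LR = 0.94/0.13 = 7.2308.
Prior odds = 2.8168/7.2308 = 0.3896, so P(C) = 0.3896/(1+0.3896) ≈ 0.28.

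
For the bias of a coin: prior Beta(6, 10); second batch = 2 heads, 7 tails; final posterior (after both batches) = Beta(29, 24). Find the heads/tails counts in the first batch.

Sequential conjugate updates are equivalent to a single update on the pooled data, so total successes = posterior α − prior α and total failures = posterior β − prior β.
Total across both batches: 29−6=23 heads, 24−10=14 tails.
Subtract the second batch: 23−2=21 heads and 14−7=7 tails.

21 heads and 7 tails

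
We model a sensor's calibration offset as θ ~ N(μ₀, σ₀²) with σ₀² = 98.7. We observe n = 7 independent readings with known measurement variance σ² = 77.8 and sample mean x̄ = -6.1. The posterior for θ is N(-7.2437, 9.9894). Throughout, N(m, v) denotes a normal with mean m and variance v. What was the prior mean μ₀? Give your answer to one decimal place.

The posterior mean is a precision-weighted average: μ_n = (τ₀μ₀ + τ_data·x̄)/(τ₀+τ_data), with τ₀=1/σ₀² and τ_data=n/σ².
Here τ₀ = 1/98.7 = 0.010132 and τ_data = 7/77.8 = 0.089974, so τ_n = 0.100106.
Rearranging for μ₀: μ₀ = (μ_n·τ_n − τ_data·x̄)/τ₀ = (-7.2437·0.100106 − 0.089974·-6.1) / 0.010132 = -0.176296/0.010132 ≈ -17.4.

μ₀ = -17.4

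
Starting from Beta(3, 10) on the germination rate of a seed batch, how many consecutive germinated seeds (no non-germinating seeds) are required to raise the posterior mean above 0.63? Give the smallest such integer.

k = 15

After k germinated seeds and 0 non-germinating seeds the posterior is Beta(3+k, 10), with mean (3+k)/(3+10+k).
Set (3+k)/(13+k) > 0.63 and solve: k > (0.63·13 − 3)/(1 − 0.63) = 14.027.
The smallest integer exceeding 14.027 is 15, and checking k=15: (18)/(28) = 0.6429 > 0.63.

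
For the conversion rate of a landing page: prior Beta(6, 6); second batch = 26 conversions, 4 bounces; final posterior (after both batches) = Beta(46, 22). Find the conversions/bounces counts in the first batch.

14 conversions and 12 bounces

Because Beta–binomial updating is additive in the counts, the combined data contributed (α_post−α_prior, β_post−β_prior) successes and failures.
Total across both batches: 46−6=40 conversions, 22−6=16 bounces.
Subtract the second batch: 40−26=14 conversions and 16−4=12 bounces.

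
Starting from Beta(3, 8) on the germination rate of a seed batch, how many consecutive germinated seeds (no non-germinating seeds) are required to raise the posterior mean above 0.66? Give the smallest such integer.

After k germinated seeds and 0 non-germinating seeds the posterior is Beta(3+k, 8), with mean (3+k)/(3+8+k).
Set (3+k)/(11+k) > 0.66 and solve: k > (0.66·11 − 3)/(1 − 0.66) = 12.529.
The smallest integer exceeding 12.529 is 13, and checking k=13: (16)/(24) = 0.6667 > 0.66.

k = 13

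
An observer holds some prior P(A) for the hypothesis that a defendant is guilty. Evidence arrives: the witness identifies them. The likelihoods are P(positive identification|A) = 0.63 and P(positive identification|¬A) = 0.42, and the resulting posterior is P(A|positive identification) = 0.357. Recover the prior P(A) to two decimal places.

Bayes' rule in odds form gives O(A|E) = O(A)·[P(E|A)/P(E|¬A)], hence O(A) = O(A|E)/LR.
Posterior odds = 0.357/(1−0.357) = 0.5552. LR = 0.63/0.42 = 1.5000.
Prior odds = 0.5552/1.5000 = 0.3701, so P(A) = 0.3701/(1+0.3701) ≈ 0.27.

P(A) = 0.27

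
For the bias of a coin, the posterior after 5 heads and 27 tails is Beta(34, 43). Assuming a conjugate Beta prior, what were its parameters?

Under Beta–binomial conjugacy the posterior parameters are (a+s, b+f).
So a = 34 − 5 = 29 and b = 43 − 27 = 16.

Beta(29, 16)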